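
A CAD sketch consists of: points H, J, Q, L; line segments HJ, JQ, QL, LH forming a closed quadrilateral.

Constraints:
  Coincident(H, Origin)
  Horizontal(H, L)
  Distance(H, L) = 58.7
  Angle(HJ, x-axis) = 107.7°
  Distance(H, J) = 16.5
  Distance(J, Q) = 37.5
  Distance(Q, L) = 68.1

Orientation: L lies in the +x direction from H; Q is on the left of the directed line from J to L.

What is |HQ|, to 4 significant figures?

50.66

H is at the origin; H and L share the same y with |HL| = 58.7 and L in +x, so L = (58.7, 0). HJ runs at 107.7° with |HJ| = 16.5, so J = (-5.017, 15.72). Q is determined by |JQ| = 37.5 and |QL| = 68.1 together: it lies at the intersection of circle(J, 37.5) and circle(L, 68.1). With |JL| = 65.63, the foot of the radical line on JL is 8.194 from J and the perpendicular offset is √(37.5² − 8.194²) = 36.59. Taking the left-of-JL solution: Q = (11.70, 49.28).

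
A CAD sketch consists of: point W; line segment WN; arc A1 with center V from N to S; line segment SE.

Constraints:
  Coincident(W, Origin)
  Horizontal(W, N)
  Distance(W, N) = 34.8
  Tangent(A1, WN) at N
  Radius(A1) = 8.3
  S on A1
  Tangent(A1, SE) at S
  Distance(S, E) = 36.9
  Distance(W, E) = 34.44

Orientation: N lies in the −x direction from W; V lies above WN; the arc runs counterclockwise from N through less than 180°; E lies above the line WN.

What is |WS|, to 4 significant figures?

28.23

Checks: |VS| = 8.300 ✓; ∠(VS, SE) = 90.00° ✓; |SE| = 36.90 ✓; |WE| = 34.44 ✓.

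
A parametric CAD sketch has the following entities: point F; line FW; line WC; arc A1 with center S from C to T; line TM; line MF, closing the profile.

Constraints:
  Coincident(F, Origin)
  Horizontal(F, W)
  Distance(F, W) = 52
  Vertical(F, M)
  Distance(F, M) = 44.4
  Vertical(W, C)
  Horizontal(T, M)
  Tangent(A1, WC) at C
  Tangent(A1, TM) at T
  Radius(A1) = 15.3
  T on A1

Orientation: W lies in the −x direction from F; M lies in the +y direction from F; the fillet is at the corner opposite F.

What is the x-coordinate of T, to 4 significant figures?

-36.70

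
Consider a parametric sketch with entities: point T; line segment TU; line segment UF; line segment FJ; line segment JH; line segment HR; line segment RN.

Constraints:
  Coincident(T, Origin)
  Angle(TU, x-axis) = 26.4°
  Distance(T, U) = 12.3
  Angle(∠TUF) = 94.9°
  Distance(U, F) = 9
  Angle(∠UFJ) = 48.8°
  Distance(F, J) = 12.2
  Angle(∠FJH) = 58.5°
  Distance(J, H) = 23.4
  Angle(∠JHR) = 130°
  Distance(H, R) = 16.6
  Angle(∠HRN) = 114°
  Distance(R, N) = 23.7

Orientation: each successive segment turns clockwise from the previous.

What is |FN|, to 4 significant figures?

29.28

T is at the origin; TU runs at 26.4° with length 12.3, so U = (11.02, 5.469). ∠TUF = 94.9° gives UF at -58.70° from the x-axis; with |UF| = 9.0, F = (15.69, -2.221). ∠UFJ = 48.8° gives FJ at 170.1° from the x-axis; with |FJ| = 12.2, J = (3.675, -0.1236). ∠FJH = 58.5° gives JH at 48.60° from the x-axis; with |JH| = 23.4, H = (19.15, 17.43). ∠JHR = 130.0° gives HR at -1.400° from the x-axis; with |HR| = 16.6, R = (35.74, 17.02). ∠HRN = 114.0° gives RN at -67.40° from the x-axis; with |RN| = 23.7, N = (44.85, -4.857). Then |FN| = |N − F| = 29.28.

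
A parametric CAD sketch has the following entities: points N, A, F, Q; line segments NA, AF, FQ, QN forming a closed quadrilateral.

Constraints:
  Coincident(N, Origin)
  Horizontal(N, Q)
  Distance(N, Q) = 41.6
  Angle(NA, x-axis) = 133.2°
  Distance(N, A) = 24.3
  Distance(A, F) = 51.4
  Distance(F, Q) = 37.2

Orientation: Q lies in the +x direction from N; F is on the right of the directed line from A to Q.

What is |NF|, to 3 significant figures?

27.5

N is at the origin; N and Q share the same y with |NQ| = 41.6 and Q in +x, so Q = (41.6, 0). NA runs at 133.2° with |NA| = 24.3, so A = (-16.6, 17.7). F is determined by |AF| = 51.4 and |FQ| = 37.2 together: it lies at the intersection of circle(A, 51.4) and circle(Q, 37.2). With |AQ| = 60.9, the foot of the radical line on AQ is 40.8 from A and the perpendicular offset is √(51.4² − 40.8²) = 31.3. Taking the right-of-AQ solution: F = (13.3, -24.1).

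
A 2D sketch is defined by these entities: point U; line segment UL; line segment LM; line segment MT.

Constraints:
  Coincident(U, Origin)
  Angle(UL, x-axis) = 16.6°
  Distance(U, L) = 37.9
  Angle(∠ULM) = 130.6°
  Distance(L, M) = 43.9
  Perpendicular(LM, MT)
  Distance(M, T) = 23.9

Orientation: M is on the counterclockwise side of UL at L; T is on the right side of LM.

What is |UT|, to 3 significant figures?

86.5

U is at the origin; UL runs at 16.6° with length 37.9, so L = 37.9·(cos 16.6°, sin 16.6°) = (36.3, 10.8). ∠ULM = 130.6°, so LM runs at 16.6° + (180° − 130.6°) = 66.0° from the x-axis; with |LM| = 43.9, M = L + 43.9·(cos 66.0°, sin 66.0°) = (54.2, 50.9). LM ⟂ MT; with |MT| = 23.9 on the right of LM, T = M + 23.9·(0.914, -0.407) = (76.0, 41.2). Then |UT| = |T − U| = 86.5.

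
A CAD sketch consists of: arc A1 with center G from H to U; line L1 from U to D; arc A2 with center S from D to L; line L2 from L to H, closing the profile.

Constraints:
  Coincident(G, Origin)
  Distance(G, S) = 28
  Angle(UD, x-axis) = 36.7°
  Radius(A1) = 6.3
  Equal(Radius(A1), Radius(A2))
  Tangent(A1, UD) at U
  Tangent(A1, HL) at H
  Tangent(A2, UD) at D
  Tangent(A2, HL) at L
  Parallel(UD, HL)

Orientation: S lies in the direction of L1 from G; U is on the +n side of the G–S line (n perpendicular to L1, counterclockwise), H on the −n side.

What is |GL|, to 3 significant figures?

28.7

The slot axis is L1's direction at 36.7°, so u = (cos 36.7°, sin 36.7°) = (0.802, 0.598) and n = (−sin 36.7°, cos 36.7°) = (-0.598, 0.802). G is at the origin and S lies 28.0 along u from G, so S = 28.0·u = (22.4, 16.7). Tangency of A1 to both parallel lines with radius 6.3 puts U and H at G ± 6.3·n: U = (-3.77, 5.05), H = (3.77, -5.05). Equal radii place D and L the same way about S: D = S + 6.3·n = (18.7, 21.8), L = S − 6.3·n = (26.2, 11.7). Then |GL| = |L − G| = 28.7.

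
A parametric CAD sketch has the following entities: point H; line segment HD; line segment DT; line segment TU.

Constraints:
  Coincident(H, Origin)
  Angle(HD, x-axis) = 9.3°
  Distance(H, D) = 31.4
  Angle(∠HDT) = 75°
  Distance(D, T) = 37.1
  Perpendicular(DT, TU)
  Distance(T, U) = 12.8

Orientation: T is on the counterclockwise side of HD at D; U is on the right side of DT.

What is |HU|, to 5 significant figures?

51.958

H is at the origin; HD runs at 9.3° with length 31.4, so D = 31.4·(cos 9.3°, sin 9.3°) = (30.987, 5.0744). ∠HDT = 75.0°, so DT runs at 9.3° + (180° − 75.0°) = 114.30° from the x-axis; with |DT| = 37.1, T = D + 37.1·(cos 114.30°, sin 114.30°) = (15.720, 38.887). The perpendicularity gives TU at right angles to DT; with |TU| = 12.8 on the right of DT, U = T + 12.8·(0.91140, 0.41151) = (27.386, 44.155). Then |HU| = |U − H| = 51.958.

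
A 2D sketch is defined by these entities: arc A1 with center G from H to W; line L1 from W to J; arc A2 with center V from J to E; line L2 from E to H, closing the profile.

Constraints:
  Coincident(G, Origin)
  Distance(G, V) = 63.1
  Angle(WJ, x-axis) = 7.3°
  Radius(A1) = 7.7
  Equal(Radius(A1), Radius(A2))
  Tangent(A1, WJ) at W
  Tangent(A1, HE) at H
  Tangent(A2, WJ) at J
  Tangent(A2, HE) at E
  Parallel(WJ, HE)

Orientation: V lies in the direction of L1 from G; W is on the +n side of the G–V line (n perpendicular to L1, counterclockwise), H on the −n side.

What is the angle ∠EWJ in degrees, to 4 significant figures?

13.72°

Tangency of A1 to both parallel lines with radius 7.7 puts W and H at G ± 7.7·n: W = (-0.9784, 7.638), H = (0.9784, -7.638). Equal radii place J and E the same way about V: J = V + 7.7·n = (61.61, 15.66), E = V − 7.7·n = (63.57, 0.3802). Then cos ∠EWJ = WE·WJ / (|WE||WJ|), giving 13.72°.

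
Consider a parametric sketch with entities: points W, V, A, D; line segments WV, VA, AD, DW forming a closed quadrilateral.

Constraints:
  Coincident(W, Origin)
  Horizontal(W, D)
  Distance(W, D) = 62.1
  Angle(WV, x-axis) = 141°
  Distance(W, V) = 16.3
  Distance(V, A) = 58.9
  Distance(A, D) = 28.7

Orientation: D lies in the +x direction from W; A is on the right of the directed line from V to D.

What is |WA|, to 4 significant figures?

43.01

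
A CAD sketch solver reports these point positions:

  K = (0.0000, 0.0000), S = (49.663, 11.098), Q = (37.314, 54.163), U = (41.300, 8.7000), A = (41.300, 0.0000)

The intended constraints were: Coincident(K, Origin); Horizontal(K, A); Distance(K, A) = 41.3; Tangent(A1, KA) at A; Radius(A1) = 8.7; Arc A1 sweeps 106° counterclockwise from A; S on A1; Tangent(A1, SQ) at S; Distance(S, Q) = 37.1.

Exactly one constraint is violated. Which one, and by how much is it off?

Distance(S, Q) = 37.1 — off by 7.70.

K = (0.00, 0.00) ✓; K.y = 0.00, A.y = 0.00 ✓; |KA| = 41.30 ✓; ∠(UA, AK) = 90.00° ✓; |UA| = 8.700 ✓; bearing(U→S) − bearing(U→A) = 106.0° ✓; |US| = 8.700 ✓; ∠(US, SQ) = 90.00° ✓; |SQ| = 44.80 ✗.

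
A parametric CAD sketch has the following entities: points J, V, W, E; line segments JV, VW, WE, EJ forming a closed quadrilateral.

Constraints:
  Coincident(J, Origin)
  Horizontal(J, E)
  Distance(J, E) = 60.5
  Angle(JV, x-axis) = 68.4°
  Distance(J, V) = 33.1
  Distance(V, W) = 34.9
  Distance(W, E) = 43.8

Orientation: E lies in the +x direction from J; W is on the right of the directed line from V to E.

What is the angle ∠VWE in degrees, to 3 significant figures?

92.7°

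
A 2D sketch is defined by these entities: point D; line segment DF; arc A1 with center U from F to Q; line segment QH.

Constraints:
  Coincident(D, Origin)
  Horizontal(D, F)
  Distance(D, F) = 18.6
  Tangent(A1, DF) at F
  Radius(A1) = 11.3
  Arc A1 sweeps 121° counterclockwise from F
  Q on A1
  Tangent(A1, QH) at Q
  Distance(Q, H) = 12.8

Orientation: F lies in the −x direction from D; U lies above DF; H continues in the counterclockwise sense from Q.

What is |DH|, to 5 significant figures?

32.087

On A1, F sits at bearing -90° from U; a 121° counterclockwise sweep puts Q at bearing 31°, so Q = U + 11.3·(cos 31°, sin 31°) = (-8.9140, 17.120). The tangent condition forces UQ to be normal to QH, so QH runs along (−sin 31°, cos 31°); with |QH| = 12.8, H = (-15.506, 28.092). Then |DH| = |H − D| = 32.087.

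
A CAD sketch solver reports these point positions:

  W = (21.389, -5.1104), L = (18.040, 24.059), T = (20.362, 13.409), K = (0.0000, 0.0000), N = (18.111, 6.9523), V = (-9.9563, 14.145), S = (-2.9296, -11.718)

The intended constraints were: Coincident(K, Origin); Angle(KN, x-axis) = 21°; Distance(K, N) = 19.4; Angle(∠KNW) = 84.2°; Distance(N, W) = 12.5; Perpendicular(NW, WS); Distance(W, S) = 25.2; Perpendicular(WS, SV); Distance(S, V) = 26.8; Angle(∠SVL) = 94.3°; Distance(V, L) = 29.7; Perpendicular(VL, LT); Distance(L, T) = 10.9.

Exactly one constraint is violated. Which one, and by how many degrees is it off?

Perpendicular(VL, LT) — off by 7.20°.

K = (0.00, 0.00) ✓; KN at 21.00° ✓; |KN| = 19.40 ✓; ∠KNW = 84.20° ✓; |NW| = 12.50 ✓; ∠(NW, WS) = 90.00° ✓; |WS| = 25.20 ✓; ∠(WS, SV) = 90.00° ✓; |SV| = 26.80 ✓; ∠SVL = 94.30° ✓; |VL| = 29.70 ✓; ∠(VL, LT) = 97.20° ✗; |LT| = 10.90 ✓.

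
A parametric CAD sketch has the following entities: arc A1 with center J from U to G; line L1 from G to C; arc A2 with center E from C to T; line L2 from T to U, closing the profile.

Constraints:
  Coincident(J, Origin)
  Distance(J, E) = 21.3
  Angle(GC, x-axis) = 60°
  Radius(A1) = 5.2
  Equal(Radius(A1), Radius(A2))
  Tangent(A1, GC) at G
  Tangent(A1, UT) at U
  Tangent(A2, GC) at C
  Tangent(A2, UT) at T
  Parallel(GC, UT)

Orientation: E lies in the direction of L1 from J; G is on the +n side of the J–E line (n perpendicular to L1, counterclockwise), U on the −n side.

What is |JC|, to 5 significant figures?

21.926

The slot axis is L1's direction at 60.0°, so u = (cos 60.0°, sin 60.0°) = (0.50000, 0.86603) and n = (−sin 60.0°, cos 60.0°) = (-0.86603, 0.50000). J is at the origin and E lies 21.3 along u from J, so E = 21.3·u = (10.650, 18.446). Tangency of A1 to both parallel lines with radius 5.2 puts G and U at J ± 5.2·n: G = (-4.5033, 2.6000), U = (4.5033, -2.6000). Equal radii place C and T the same way about E: C = E + 5.2·n = (6.1467, 21.046), T = E − 5.2·n = (15.153, 15.846). Then |JC| = |C − J| = 21.926.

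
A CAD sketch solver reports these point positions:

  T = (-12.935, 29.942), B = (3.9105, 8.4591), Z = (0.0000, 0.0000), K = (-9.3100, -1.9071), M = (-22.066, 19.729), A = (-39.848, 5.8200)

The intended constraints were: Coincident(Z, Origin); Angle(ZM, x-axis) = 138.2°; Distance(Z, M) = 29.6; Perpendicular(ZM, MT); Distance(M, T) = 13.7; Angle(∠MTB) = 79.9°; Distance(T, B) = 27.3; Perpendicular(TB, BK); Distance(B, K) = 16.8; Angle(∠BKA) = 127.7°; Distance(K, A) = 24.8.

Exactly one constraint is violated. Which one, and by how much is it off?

Distance(K, A) = 24.8 — off by 6.70.

Z = (0.00, 0.00) ✓; ZM at 138.2° ✓; |ZM| = 29.60 ✓; ∠(ZM, MT) = 90.00° ✓; |MT| = 13.70 ✓; ∠MTB = 79.90° ✓; |TB| = 27.30 ✓; ∠(TB, BK) = 90.00° ✓; |BK| = 16.80 ✓; ∠BKA = 127.7° ✓; |KA| = 31.50 ✗.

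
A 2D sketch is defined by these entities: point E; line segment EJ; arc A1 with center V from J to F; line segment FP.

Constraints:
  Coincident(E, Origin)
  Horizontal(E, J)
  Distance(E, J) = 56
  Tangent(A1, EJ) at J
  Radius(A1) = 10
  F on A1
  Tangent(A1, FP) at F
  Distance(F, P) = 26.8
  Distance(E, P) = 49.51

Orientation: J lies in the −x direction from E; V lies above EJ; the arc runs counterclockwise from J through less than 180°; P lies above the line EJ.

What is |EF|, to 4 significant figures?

47.04

Checks: |VF| = 10.00 ✓; ∠(VF, FP) = 90.00° ✓; |FP| = 26.80 ✓; |EP| = 49.51 ✓.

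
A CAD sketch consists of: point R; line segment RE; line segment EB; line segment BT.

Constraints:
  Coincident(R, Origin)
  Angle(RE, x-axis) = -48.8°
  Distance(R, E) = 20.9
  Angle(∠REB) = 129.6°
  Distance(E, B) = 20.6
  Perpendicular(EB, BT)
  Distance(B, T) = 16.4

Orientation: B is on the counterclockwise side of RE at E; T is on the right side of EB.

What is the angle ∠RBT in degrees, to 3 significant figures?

115°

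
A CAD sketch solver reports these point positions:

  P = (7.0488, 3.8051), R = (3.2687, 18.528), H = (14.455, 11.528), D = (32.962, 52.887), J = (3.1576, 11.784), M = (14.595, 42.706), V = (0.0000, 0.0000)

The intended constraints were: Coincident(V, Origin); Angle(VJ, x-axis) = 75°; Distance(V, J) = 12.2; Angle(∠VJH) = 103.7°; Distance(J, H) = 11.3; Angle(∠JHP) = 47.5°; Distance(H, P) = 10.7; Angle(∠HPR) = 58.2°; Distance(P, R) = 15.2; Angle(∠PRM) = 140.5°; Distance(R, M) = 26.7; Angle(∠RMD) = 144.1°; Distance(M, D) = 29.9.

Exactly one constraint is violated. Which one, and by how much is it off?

Distance(M, D) = 29.9 — off by 8.90.

V = (0.00, 0.00) ✓; VJ at 75.00° ✓; |VJ| = 12.20 ✓; ∠VJH = 103.7° ✓; |JH| = 11.30 ✓; ∠JHP = 47.50° ✓; |HP| = 10.70 ✓; ∠HPR = 58.20° ✓; |PR| = 15.20 ✓; ∠PRM = 140.5° ✓; |RM| = 26.70 ✓; ∠RMD = 144.1° ✓; |MD| = 21.00 ✗.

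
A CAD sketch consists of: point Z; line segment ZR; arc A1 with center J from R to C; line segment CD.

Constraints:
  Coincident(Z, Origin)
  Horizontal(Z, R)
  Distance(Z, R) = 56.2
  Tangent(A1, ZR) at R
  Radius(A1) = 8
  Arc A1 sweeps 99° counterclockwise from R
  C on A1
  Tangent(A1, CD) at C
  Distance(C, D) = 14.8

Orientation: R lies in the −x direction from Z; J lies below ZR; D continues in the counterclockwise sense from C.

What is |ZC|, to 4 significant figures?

64.77

Z is at the origin; ZR is horizontal with |ZR| = 56.2 and R on the −x side, so R = (-56.20, 0.000). Since A1 is tangent to ZR there, JR ⟂ ZR, so J = R + (0, -8) = (-56.20, -8.000). On A1, R sits at bearing 90° from J; a 99° counterclockwise sweep puts C at bearing 189°, so C = J + 8.0·(cos 189°, sin 189°) = (-64.10, -9.251). Then |ZC| = |C − Z| = 64.77.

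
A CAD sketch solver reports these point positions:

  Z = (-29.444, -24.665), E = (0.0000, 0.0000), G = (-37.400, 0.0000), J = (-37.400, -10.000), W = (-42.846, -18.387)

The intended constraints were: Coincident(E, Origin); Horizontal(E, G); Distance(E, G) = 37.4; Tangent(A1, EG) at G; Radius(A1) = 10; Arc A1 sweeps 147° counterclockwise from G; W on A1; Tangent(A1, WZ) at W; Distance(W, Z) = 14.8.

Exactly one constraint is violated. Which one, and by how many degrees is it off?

Tangent(A1, WZ) at W — off by 7.90°.

E = (0.00, 0.00) ✓; E.y = 0.00, G.y = 0.00 ✓; |EG| = 37.40 ✓; ∠(JG, GE) = 90.00° ✓; |JG| = 10.00 ✓; bearing(J→W) − bearing(J→G) = 147.0° ✓; |JW| = 10.00 ✓; ∠(JW, WZ) = 82.10° ✗; |WZ| = 14.80 ✓.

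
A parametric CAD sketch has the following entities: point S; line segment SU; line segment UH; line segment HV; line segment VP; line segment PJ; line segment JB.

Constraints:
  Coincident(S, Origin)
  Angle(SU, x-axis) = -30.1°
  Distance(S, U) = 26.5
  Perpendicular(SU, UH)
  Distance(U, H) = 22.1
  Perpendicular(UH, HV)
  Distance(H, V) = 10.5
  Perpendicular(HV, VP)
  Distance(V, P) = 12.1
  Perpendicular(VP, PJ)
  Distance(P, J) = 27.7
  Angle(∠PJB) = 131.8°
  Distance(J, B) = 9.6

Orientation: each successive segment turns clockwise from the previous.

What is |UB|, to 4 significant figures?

29.18

VP ⟂ PJ, so PJ runs at -30.10°; with |PJ| = 27.7, J = (32.79, -30.57). ∠PJB = 131.8° gives JB at -78.30° from the x-axis; with |JB| = 9.6, B = (34.74, -39.97). Then |UB| = |B − U| = 29.18.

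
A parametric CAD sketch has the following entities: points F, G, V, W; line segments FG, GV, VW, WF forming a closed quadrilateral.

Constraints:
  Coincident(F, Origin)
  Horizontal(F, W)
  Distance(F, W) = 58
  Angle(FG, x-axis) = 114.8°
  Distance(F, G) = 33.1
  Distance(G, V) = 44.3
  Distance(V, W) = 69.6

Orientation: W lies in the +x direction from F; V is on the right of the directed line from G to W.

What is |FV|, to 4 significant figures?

17.37

Checks: |GV| = 44.30 ✓; |VW| = 69.60 ✓.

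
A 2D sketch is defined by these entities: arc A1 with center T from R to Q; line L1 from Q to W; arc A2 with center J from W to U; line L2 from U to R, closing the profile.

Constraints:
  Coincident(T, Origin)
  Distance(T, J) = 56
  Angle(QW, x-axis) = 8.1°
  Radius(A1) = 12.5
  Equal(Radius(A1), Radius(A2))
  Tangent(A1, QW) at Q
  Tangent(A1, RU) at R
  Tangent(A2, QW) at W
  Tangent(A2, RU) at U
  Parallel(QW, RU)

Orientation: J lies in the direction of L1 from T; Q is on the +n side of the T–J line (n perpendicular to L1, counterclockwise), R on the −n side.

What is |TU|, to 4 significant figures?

57.38

The slot axis is L1's direction at 8.1°, so u = (cos 8.1°, sin 8.1°) = (0.9900, 0.1409) and n = (−sin 8.1°, cos 8.1°) = (-0.1409, 0.9900). T is at the origin and J lies 56.0 along u from T, so J = 56.0·u = (55.44, 7.890). Tangency of A1 to both parallel lines with radius 12.5 puts Q and R at T ± 12.5·n: Q = (-1.761, 12.38), R = (1.761, -12.38). Equal radii place W and U the same way about J: W = J + 12.5·n = (53.68, 20.27), U = J − 12.5·n = (57.20, -4.485). Then |TU| = |U − T| = 57.38.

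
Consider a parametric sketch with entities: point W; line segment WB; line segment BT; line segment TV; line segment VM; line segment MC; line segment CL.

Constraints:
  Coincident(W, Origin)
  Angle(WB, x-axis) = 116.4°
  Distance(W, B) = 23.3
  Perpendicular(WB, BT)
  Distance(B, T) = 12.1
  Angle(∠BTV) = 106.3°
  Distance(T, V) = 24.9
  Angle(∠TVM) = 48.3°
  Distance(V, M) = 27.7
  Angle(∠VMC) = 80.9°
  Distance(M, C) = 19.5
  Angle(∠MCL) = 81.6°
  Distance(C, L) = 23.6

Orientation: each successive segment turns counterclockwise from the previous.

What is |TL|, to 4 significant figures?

15.82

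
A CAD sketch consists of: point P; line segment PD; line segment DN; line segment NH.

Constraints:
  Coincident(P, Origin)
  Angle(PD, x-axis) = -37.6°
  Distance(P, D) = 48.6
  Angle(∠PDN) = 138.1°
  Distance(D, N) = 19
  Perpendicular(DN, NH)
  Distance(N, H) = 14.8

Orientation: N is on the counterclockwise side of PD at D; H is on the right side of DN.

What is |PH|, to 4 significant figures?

72.65

∠PDN = 138.1°, so DN runs at -37.6° + (180° − 138.1°) = 4.300° from the x-axis; with |DN| = 19.0, N = D + 19.0·(cos 4.300°, sin 4.300°) = (57.45, -28.23). DN is perpendicular to NH; with |NH| = 14.8 on the right of DN, H = N + 14.8·(0.07498, -0.9972) = (58.56, -42.99). Then |PH| = |H − P| = 72.65.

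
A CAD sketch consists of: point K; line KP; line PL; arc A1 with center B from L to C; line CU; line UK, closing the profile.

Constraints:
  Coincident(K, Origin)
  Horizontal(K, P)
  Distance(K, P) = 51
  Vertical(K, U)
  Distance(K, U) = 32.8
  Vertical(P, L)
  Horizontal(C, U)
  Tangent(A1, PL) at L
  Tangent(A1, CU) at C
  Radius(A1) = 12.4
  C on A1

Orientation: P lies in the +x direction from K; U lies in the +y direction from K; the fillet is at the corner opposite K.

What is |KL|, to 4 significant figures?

54.93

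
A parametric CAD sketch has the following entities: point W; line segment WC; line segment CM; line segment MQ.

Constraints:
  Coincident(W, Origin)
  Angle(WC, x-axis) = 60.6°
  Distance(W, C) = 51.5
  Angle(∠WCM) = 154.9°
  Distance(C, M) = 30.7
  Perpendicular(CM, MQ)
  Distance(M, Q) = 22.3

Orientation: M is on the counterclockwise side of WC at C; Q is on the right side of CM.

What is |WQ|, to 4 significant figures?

89.05

W is at the origin; WC runs at 60.6° with length 51.5, so C = 51.5·(cos 60.6°, sin 60.6°) = (25.28, 44.87). ∠WCM = 154.9°, so CM runs at 60.6° + (180° − 154.9°) = 85.70° from the x-axis; with |CM| = 30.7, M = C + 30.7·(cos 85.70°, sin 85.70°) = (27.58, 75.48). The perpendicularity gives MQ at right angles to CM; with |MQ| = 22.3 on the right of CM, Q = M + 22.3·(0.9972, -0.07498) = (49.82, 73.81). Then |WQ| = |Q − W| = 89.05.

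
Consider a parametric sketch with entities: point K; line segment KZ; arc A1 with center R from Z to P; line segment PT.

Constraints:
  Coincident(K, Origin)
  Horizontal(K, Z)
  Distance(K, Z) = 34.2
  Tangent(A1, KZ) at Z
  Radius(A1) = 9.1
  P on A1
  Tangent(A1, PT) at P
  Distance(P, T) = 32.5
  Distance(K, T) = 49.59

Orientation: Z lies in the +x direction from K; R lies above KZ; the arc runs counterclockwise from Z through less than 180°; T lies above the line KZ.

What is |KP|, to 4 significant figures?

44.27

Checks: ∠(RZ, ZK) = 90.00° ✓; |RP| = 9.100 ✓; ∠(RP, PT) = 90.00° ✓; |PT| = 32.50 ✓; |KT| = 49.59 ✓.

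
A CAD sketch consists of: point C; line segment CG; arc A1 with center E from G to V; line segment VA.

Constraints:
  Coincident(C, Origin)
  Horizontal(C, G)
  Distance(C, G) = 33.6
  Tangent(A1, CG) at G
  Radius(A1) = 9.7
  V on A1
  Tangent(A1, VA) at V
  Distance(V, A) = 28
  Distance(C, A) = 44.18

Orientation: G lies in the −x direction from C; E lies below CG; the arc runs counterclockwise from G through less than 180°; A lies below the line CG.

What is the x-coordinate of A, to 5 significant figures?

-23.352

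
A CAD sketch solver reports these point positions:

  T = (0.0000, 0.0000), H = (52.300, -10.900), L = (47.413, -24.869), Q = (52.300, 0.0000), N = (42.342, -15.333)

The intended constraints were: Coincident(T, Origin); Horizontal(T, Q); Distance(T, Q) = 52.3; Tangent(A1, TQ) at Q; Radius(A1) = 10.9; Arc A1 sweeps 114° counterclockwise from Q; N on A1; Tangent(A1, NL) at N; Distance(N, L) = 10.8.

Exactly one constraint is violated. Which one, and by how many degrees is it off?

Tangent(A1, NL) at N — off by 4.01°.

T = (0.00, 0.00) ✓; T.y = 0.00, Q.y = 0.00 ✓; |TQ| = 52.30 ✓; ∠(HQ, QT) = 90.00° ✓; |HQ| = 10.90 ✓; bearing(H→N) − bearing(H→Q) = 114.0° ✓; |HN| = 10.90 ✓; ∠(HN, NL) = 85.99° ✗; |NL| = 10.80 ✓.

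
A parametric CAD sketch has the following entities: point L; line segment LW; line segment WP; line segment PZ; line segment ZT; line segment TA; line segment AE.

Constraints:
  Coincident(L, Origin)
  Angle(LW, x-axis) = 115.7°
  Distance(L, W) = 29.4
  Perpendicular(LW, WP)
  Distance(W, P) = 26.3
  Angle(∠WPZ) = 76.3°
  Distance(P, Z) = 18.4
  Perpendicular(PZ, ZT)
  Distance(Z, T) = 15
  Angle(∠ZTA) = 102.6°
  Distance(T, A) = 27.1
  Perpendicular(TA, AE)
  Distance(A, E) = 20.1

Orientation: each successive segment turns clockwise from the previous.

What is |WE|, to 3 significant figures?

30.6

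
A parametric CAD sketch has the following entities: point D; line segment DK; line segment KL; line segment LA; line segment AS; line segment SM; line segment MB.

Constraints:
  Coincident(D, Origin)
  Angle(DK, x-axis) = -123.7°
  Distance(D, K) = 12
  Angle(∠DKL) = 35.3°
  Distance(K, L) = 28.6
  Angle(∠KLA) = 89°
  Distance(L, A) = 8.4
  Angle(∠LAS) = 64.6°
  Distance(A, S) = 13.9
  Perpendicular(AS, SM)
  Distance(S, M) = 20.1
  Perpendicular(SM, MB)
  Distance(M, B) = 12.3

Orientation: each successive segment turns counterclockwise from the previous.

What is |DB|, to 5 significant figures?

31.339

D is at the origin; DK runs at -123.7° with length 12.0, so K = (-6.6581, -9.9834). ∠DKL = 35.3° gives KL at 21.000° from the x-axis; with |KL| = 28.6, L = (20.042, 0.26587). ∠KLA = 89.0° gives LA at 112.00° from the x-axis; with |LA| = 8.4, A = (16.896, 8.0542). ∠LAS = 64.6° gives AS at -132.60° from the x-axis; with |AS| = 13.9, S = (7.4870, -2.1775). AS is perpendicular to SM, so SM runs at -42.600°; with |SM| = 20.1, M = (22.283, -15.783). SM ⟂ MB, so MB runs at 47.400°; with |MB| = 12.3, B = (30.608, -6.7287). Then |DB| = |B − D| = 31.339.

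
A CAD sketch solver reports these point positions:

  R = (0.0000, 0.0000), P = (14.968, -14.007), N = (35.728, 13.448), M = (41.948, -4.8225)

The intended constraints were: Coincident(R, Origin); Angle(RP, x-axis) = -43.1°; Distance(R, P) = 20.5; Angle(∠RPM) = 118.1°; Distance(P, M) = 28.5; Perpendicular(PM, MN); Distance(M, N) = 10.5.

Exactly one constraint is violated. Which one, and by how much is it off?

Distance(M, N) = 10.5 — off by 8.80.

R = (0.00, 0.00) ✓; RP at -43.10° ✓; |RP| = 20.50 ✓; ∠RPM = 118.1° ✓; |PM| = 28.50 ✓; ∠(PM, MN) = 90.00° ✓; |MN| = 19.30 ✗.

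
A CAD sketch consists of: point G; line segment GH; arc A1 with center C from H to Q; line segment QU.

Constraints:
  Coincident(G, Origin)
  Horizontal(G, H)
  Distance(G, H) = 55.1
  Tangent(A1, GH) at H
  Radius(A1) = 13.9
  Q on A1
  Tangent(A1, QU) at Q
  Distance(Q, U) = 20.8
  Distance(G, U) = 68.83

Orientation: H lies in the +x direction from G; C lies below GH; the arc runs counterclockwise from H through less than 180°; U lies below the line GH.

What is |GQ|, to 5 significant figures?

49.460

G is at the origin; G and H share the same y with |GH| = 55.1 and H on the +x side, so H = (55.100, 0.0000). Tangency of A1 to GH means the radius CH is perpendicular to GH, so C = H + (0, -13.9) = (55.100, -13.900). Since CQ ⟂ QU (tangency), |CU| = √(13.9² + 20.8²) = 25.017 regardless of where Q sits on A1. So U lies on both circle(G, 68.83) and circle(C, 25.017); the below-GH intersection is U = (56.812, -38.858). Q is the foot of the tangent from U: Q = (44.099, -22.396).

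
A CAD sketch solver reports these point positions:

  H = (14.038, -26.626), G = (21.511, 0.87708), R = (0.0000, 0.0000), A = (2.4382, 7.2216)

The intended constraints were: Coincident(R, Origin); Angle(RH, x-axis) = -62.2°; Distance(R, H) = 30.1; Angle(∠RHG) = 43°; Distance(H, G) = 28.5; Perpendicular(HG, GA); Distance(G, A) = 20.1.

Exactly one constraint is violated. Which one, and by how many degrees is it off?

Perpendicular(HG, GA) — off by 3.20°.

R = (0.00, 0.00) ✓; RH at -62.20° ✓; |RH| = 30.10 ✓; ∠RHG = 43.00° ✓; |HG| = 28.50 ✓; ∠(HG, GA) = 86.80° ✗; |GA| = 20.10 ✓.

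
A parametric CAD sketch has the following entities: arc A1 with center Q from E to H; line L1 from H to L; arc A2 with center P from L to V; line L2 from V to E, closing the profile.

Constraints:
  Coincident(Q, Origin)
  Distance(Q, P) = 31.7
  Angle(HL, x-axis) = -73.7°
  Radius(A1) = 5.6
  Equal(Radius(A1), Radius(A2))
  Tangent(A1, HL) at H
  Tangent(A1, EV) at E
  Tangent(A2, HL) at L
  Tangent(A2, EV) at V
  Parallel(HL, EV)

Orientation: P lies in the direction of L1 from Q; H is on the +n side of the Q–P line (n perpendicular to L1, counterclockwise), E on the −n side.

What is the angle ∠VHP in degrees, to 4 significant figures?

9.441°

The slot axis is L1's direction at -73.7°, so u = (cos -73.7°, sin -73.7°) = (0.2807, -0.9598) and n = (−sin -73.7°, cos -73.7°) = (0.9598, 0.2807). Q is at the origin and P lies 31.7 along u from Q, so P = 31.7·u = (8.897, -30.43). Tangency of A1 to both parallel lines with radius 5.6 puts H and E at Q ± 5.6·n: H = (5.375, 1.572), E = (-5.375, -1.572). Equal radii place L and V the same way about P: L = P + 5.6·n = (14.27, -28.85), V = P − 5.6·n = (3.522, -32.00). Then cos ∠VHP = HV·HP / (|HV||HP|), giving 9.441°.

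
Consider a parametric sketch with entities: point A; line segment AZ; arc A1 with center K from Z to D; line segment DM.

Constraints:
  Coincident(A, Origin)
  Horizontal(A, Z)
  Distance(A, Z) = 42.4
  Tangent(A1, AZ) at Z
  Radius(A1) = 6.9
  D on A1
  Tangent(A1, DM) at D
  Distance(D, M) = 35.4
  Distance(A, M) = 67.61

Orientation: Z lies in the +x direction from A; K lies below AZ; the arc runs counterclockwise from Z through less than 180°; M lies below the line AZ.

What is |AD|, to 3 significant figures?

37.8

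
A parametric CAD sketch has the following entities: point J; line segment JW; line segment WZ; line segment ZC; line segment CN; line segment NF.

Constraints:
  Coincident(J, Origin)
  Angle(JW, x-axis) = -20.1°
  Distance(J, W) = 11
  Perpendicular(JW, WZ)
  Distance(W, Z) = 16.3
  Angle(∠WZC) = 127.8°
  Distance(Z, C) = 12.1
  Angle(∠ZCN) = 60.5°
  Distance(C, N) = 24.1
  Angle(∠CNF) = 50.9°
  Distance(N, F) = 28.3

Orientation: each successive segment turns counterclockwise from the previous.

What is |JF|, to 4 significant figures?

26.50

J is at the origin; JW runs at -20.1° with length 11.0, so W = (10.33, -3.780). JW is perpendicular to WZ, so WZ runs at 69.90°; with |WZ| = 16.3, Z = (15.93, 11.53). ∠WZC = 127.8° gives ZC at 122.1° from the x-axis; with |ZC| = 12.1, C = (9.502, 21.78). ∠ZCN = 60.5° gives CN at -118.4° from the x-axis; with |CN| = 24.1, N = (-1.961, 0.5776). ∠CNF = 50.9° gives NF at 10.70° from the x-axis; with |NF| = 28.3, F = (25.85, 5.832). Then |JF| = |F − J| = 26.50.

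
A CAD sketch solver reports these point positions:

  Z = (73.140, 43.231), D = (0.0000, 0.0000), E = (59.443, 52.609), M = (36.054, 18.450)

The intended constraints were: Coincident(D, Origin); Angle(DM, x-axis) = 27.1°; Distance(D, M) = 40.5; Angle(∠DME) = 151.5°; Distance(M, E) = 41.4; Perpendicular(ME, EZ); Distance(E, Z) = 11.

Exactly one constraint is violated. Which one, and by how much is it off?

Distance(E, Z) = 11 — off by 5.60.

D = (0.00, 0.00) ✓; DM at 27.10° ✓; |DM| = 40.50 ✓; ∠DME = 151.5° ✓; |ME| = 41.40 ✓; ∠(ME, EZ) = 90.00° ✓; |EZ| = 16.60 ✗.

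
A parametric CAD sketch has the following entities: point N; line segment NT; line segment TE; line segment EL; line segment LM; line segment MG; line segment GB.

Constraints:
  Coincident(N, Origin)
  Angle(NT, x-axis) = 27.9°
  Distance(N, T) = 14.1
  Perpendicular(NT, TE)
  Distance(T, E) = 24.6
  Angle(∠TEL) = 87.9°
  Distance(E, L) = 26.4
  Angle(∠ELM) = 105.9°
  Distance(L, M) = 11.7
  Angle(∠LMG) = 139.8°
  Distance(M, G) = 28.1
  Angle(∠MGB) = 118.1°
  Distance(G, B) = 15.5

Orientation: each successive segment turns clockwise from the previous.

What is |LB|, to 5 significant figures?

44.758

N is at the origin; NT runs at 27.9° with length 14.1, so T = (12.461, 6.5978). The perpendicularity gives TE at right angles to NT, so TE runs at -62.100°; with |TE| = 24.6, E = (23.972, -15.143). ∠TEL = 87.9° gives EL at -154.20° from the x-axis; with |EL| = 26.4, L = (0.20375, -26.633). ∠ELM = 105.9° gives LM at 131.70° from the x-axis; with |LM| = 11.7, M = (-7.5794, -17.897). ∠LMG = 139.8° gives MG at 91.500° from the x-axis; with |MG| = 28.1, G = (-8.3150, 10.193). ∠MGB = 118.1° gives GB at 29.600° from the x-axis; with |GB| = 15.5, B = (5.1622, 17.849). Then |LB| = |B − L| = 44.758.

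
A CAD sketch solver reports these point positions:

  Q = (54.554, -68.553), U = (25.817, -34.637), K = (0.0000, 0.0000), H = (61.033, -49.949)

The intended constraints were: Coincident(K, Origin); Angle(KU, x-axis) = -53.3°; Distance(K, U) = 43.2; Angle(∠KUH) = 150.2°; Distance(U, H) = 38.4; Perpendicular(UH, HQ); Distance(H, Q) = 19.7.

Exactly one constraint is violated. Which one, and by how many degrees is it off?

Perpendicular(UH, HQ) — off by 4.30°.

K = (0.00, 0.00) ✓; KU at -53.30° ✓; |KU| = 43.20 ✓; ∠KUH = 150.2° ✓; |UH| = 38.40 ✓; ∠(UH, HQ) = 85.70° ✗; |HQ| = 19.70 ✓.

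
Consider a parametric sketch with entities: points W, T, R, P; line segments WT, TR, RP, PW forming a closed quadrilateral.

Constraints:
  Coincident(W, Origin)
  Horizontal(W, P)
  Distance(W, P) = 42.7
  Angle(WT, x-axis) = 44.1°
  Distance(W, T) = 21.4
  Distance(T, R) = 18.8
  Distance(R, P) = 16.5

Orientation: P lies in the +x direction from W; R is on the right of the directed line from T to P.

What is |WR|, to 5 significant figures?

26.211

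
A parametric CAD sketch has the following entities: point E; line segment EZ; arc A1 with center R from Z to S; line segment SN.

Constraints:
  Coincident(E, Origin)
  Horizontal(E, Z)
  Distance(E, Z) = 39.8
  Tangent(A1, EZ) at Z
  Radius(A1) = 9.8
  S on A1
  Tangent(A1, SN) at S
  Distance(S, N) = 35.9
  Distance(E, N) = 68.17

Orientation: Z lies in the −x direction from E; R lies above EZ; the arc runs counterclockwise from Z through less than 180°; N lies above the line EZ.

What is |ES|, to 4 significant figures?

34.97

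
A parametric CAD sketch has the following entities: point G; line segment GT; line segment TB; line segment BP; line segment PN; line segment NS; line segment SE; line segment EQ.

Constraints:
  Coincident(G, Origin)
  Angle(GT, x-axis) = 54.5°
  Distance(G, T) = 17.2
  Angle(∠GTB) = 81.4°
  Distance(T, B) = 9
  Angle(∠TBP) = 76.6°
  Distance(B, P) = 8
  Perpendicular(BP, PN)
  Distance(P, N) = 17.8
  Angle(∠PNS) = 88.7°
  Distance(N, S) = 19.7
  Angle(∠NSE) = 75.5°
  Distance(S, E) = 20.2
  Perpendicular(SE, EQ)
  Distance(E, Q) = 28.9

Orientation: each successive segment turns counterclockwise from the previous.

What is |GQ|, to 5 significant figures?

4.9880

G is at the origin; GT runs at 54.5° with length 17.2, so T = (9.9881, 14.003). ∠GTB = 81.4° gives TB at 153.10° from the x-axis; with |TB| = 9.0, B = (1.9619, 18.075). ∠TBP = 76.6° gives BP at -103.50° from the x-axis; with |BP| = 8.0, P = (0.094350, 10.296). BP is perpendicular to PN, so PN runs at -13.500°; with |PN| = 17.8, N = (17.403, 6.1404). ∠PNS = 88.7° gives NS at 77.800° from the x-axis; with |NS| = 19.7, S = (21.566, 25.396). ∠NSE = 75.5° gives SE at -177.70° from the x-axis; with |SE| = 20.2, E = (1.3819, 24.585). The perpendicularity gives EQ at right angles to SE, so EQ runs at -87.700°; with |EQ| = 28.9, Q = (2.5417, -4.2919). Then |GQ| = |Q − G| = 4.9880.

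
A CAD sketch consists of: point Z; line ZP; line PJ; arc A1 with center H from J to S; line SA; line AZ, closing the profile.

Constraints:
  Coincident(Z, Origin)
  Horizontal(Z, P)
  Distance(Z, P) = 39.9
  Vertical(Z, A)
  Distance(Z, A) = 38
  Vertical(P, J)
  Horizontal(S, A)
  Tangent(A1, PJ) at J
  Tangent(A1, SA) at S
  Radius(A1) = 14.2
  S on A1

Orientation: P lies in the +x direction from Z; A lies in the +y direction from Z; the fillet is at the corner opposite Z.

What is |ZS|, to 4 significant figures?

45.87

Z is at the origin; ZP is horizontal with |ZP| = 39.9 and P on the +x side, so P = (39.90, 0.000). ZA is vertical with |ZA| = 38.0 and A on the +y side, so A = (0.000, 38.00). The virtual corner opposite Z is at (39.90, 38.00). A1 meets PJ tangentially, so HJ is at right angles to PJ and since A1 is tangent to SA there, HS ⟂ SA, with radius 14.2, so the center H sits 14.2 in from both sides at H = (25.70, 23.80). That places the tangent points at J = (39.90, 23.80) on PJ and S = (25.70, 38.00) on SA. Then |ZS| = |S − Z| = 45.87.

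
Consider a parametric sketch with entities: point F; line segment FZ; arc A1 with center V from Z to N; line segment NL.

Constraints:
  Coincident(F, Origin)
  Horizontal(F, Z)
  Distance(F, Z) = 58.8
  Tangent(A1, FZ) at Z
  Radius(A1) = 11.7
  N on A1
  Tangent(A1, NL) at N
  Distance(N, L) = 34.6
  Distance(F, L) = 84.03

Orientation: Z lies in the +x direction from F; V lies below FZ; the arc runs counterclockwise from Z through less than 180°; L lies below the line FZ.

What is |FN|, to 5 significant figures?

52.814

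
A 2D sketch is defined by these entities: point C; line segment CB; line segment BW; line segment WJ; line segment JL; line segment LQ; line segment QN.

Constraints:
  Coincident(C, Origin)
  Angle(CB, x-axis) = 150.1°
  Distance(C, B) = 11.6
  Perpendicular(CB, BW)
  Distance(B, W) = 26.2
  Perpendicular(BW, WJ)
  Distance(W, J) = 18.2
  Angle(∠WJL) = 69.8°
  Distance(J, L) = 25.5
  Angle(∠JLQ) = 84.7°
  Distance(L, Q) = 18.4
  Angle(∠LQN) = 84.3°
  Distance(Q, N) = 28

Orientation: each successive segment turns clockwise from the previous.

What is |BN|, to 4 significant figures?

34.91

C is at the origin; CB runs at 150.1° with length 11.6, so B = (-10.06, 5.782). The perpendicularity gives BW at right angles to CB, so BW runs at 60.10°; with |BW| = 26.2, W = (3.004, 28.50). BW ⟂ WJ, so WJ runs at -29.90°; with |WJ| = 18.2, J = (18.78, 19.42). ∠WJL = 69.8° gives JL at -140.1° from the x-axis; with |JL| = 25.5, L = (-0.7808, 3.066). ∠JLQ = 84.7° gives LQ at 124.6° from the x-axis; with |LQ| = 18.4, Q = (-11.23, 18.21). ∠LQN = 84.3° gives QN at 28.90° from the x-axis; with |QN| = 28.0, N = (13.28, 31.74). Then |BN| = |N − B| = 34.91.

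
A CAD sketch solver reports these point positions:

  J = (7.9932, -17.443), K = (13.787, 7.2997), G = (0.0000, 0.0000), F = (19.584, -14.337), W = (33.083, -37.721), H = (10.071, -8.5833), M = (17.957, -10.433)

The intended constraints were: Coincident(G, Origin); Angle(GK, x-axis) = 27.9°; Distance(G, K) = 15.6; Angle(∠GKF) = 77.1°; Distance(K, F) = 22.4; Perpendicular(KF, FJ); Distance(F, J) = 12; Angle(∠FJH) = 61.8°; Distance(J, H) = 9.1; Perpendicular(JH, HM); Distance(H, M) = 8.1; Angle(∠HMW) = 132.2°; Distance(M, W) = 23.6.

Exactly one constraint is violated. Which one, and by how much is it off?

Distance(M, W) = 23.6 — off by 7.60.

G = (0.00, 0.00) ✓; GK at 27.90° ✓; |GK| = 15.60 ✓; ∠GKF = 77.10° ✓; |KF| = 22.40 ✓; ∠(KF, FJ) = 90.00° ✓; |FJ| = 12.00 ✓; ∠FJH = 61.80° ✓; |JH| = 9.100 ✓; ∠(JH, HM) = 90.00° ✓; |HM| = 8.100 ✓; ∠HMW = 132.2° ✓; |MW| = 31.20 ✗.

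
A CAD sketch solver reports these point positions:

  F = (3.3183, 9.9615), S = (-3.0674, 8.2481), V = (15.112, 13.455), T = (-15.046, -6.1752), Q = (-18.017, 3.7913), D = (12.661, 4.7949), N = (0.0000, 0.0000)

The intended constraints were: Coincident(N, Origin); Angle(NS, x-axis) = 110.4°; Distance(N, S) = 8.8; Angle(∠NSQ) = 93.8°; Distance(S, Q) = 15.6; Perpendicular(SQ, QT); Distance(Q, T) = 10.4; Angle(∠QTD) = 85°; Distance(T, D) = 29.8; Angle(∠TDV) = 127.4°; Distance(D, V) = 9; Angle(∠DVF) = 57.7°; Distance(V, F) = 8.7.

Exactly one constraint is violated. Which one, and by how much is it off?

Distance(V, F) = 8.7 — off by 3.60.

N = (0.00, 0.00) ✓; NS at 110.4° ✓; |NS| = 8.800 ✓; ∠NSQ = 93.80° ✓; |SQ| = 15.60 ✓; ∠(SQ, QT) = 90.00° ✓; |QT| = 10.40 ✓; ∠QTD = 85.00° ✓; |TD| = 29.80 ✓; ∠TDV = 127.4° ✓; |DV| = 9.000 ✓; ∠DVF = 57.70° ✓; |VF| = 12.30 ✗.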